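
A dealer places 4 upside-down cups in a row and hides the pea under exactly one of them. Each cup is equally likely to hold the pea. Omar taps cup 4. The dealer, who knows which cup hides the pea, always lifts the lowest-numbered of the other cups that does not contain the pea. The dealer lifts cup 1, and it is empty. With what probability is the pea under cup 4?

Consider each possible location of the pea in turn.
If it is under cup 1 (prior 1/4): the dealer opened cup 1, so this case is ruled out; weight (1/4)·0 = 0.
If it is under any of cups 2, 3, and 4 (prior 1/4 each): cup 1 is the lowest-numbered option available, probability 1; weight (1/4)·1 = 1/4 each.
The weights sum to 3/4.
So P(the pea under cup 4 | the dealer opened cup 1) = (1/4) / (3/4) = 1/3.

1/3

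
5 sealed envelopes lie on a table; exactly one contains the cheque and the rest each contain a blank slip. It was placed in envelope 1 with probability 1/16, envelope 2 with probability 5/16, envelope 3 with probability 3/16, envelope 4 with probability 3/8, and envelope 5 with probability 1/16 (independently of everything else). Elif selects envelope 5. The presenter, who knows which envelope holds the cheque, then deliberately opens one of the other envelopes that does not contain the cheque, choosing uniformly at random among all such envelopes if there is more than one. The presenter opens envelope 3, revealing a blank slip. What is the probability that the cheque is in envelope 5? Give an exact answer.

Apply Bayes' rule, conditioning on where the cheque actually is.
If it is in envelope 1 (prior 1/16): the presenter has 3 equally likely choices, so probability 1/3; weight (1/16)·(1/3) = 1/48.
If it is in envelope 2 (prior 5/16): the presenter has 3 equally likely choices, so probability 1/3; weight (5/16)·(1/3) = 5/48.
If it is in envelope 3 (prior 3/16): the presenter opened envelope 3, so this case is ruled out; weight (3/16)·0 = 0.
If it is in envelope 4 (prior 3/8): the presenter has 3 equally likely choices, so probability 1/3; weight (3/8)·(1/3) = 1/8.
If it is in envelope 5 (prior 1/16): the presenter has 4 equally likely choices, so probability 1/4; weight (1/16)·(1/4) = 1/64.
The weights sum to 17/64.
So P(the cheque in envelope 5 | the presenter opened envelope 3) = (1/64) / (17/64) = 1/17.

1/17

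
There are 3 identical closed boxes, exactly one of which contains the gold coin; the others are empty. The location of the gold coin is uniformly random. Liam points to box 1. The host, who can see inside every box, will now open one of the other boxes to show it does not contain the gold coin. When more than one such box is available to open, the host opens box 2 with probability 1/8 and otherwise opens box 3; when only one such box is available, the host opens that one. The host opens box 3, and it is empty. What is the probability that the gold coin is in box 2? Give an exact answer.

Condition on the true location of the gold coin.
If it is in box 1 (prior 1/3): box 2 is available but not opened, probability 7/8; weight (1/3)·(7/8) = 7/24.
If it is in box 2 (prior 1/3): only box 3 is available, probability 1; weight (1/3)·1 = 1/3.
If it is in box 3 (prior 1/3): the host opened box 3, so this case is ruled out; weight (1/3)·0 = 0.
The weights sum to 5/8.
So P(the gold coin in box 2 | the host opened box 3) = (1/3) / (5/8) = 8/15.

8/15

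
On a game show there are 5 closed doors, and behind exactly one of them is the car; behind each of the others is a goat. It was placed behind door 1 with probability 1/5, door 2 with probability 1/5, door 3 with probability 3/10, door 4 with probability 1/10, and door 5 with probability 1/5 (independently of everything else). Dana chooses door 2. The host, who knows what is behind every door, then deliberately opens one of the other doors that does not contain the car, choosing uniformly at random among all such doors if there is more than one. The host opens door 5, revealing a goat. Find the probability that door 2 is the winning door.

1/5

Consider each possible location of the car in turn.
If it is behind door 1 (prior 1/5): the host has 3 equally likely choices, so probability 1/3; weight (1/5)·(1/3) = 1/15.
If it is behind door 2 (prior 1/5): the host has 4 equally likely choices, so probability 1/4; weight (1/5)·(1/4) = 1/20.
If it is behind door 3 (prior 3/10): the host has 3 equally likely choices, so probability 1/3; weight (3/10)·(1/3) = 1/10.
If it is behind door 4 (prior 1/10): the host has 3 equally likely choices, so probability 1/3; weight (1/10)·(1/3) = 1/30.
If it is behind door 5 (prior 1/5): the host opened door 5, so this case is ruled out; weight (1/5)·0 = 0.
The weights sum to 1/4.
So P(the car behind door 2 | the host opened door 5) = (1/20) / (1/4) = 1/5.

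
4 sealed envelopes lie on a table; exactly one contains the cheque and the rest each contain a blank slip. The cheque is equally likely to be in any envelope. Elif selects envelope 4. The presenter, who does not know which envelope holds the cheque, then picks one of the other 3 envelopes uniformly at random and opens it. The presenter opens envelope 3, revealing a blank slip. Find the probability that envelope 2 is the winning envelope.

1/3

Apply Bayes' rule, conditioning on where the cheque actually is.
If it is in any of envelopes 1, 2, and 4 (prior 1/4 each): the presenter picks envelope 3 with probability 1/3 regardless, and it is not the prize; weight (1/4)·(1/3) = 1/12 each.
If it is in envelope 3 (prior 1/4): the presenter opened envelope 3, so this case is ruled out; weight (1/4)·0 = 0.
The weights sum to 1/4.
So P(the cheque in envelope 2 | the presenter opened envelope 3) = (1/12) / (1/4) = 1/3.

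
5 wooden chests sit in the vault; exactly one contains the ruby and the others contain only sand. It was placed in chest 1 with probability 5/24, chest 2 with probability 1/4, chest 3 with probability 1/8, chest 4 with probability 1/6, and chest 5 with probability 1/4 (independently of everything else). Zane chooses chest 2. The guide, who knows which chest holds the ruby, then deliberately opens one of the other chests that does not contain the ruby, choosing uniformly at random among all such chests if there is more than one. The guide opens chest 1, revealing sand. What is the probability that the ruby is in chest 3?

6/35

Consider each possible location of the ruby in turn.
If it is in chest 1 (prior 5/24): the guide opened chest 1, so this case is ruled out; weight (5/24)·0 = 0.
If it is in chest 2 (prior 1/4): the guide has 4 equally likely choices, so probability 1/4; weight (1/4)·(1/4) = 1/16.
If it is in chest 3 (prior 1/8): the guide has 3 equally likely choices, so probability 1/3; weight (1/8)·(1/3) = 1/24.
If it is in chest 4 (prior 1/6): the guide has 3 equally likely choices, so probability 1/3; weight (1/6)·(1/3) = 1/18.
If it is in chest 5 (prior 1/4): the guide has 3 equally likely choices, so probability 1/3; weight (1/4)·(1/3) = 1/12.
The weights sum to 35/144.
So P(the ruby in chest 3 | the guide opened chest 1) = (1/24) / (35/144) = 6/35.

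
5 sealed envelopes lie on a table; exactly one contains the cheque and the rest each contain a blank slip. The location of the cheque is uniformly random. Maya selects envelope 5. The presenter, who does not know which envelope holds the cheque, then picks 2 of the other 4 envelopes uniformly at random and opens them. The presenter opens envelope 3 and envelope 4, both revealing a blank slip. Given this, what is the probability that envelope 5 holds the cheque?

1/3

Consider each possible location of the cheque in turn.
If it is in any of envelopes 1, 2, and 5 (prior 1/5 each): the presenter picks exactly this set with probability 1/6 regardless, and none is the prize; weight (1/5)·(1/6) = 1/30 each.
If it is in either of envelopes 3 and 4 (prior 1/5 each): that envelope was opened and seen not to hold the prize — ruled out; weight (1/5)·0 = 0 each.
The weights sum to 1/10.
So P(the cheque in envelope 5 | the presenter opened envelope 3 and envelope 4) = (1/30) / (1/10) = 1/3.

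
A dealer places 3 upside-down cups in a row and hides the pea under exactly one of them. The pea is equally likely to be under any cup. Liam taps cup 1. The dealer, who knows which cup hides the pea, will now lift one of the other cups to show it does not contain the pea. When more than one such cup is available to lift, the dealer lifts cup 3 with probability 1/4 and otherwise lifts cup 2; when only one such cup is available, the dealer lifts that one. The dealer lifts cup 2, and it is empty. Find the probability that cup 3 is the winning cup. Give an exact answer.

4/7

Condition on the true location of the pea.
If it is under cup 1 (prior 1/3): cup 3 is available but not opened, probability 3/4; weight (1/3)·(3/4) = 1/4.
If it is under cup 2 (prior 1/3): the dealer opened cup 2, so this case is ruled out; weight (1/3)·0 = 0.
If it is under cup 3 (prior 1/3): only cup 2 is available, probability 1; weight (1/3)·1 = 1/3.
The weights sum to 7/12.
So P(the pea under cup 3 | the dealer opened cup 2) = (1/3) / (7/12) = 4/7.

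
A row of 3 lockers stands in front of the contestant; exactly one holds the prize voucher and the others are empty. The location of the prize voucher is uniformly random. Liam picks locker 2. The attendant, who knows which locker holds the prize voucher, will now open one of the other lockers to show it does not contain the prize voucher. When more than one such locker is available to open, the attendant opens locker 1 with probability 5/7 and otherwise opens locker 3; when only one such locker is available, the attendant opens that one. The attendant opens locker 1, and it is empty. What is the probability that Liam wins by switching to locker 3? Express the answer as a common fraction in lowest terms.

7/12

Apply Bayes' rule, conditioning on where the prize voucher actually is.
If it is in locker 1 (prior 1/3): the attendant opened locker 1, so this case is ruled out; weight (1/3)·0 = 0.
If it is in locker 2 (prior 1/3): locker 1 is available, opened with probability 5/7; weight (1/3)·(5/7) = 5/21.
If it is in locker 3 (prior 1/3): only locker 1 is available, probability 1; weight (1/3)·1 = 1/3.
The weights sum to 4/7.
So P(the prize voucher in locker 3 | the attendant opened locker 1) = (1/3) / (4/7) = 7/12.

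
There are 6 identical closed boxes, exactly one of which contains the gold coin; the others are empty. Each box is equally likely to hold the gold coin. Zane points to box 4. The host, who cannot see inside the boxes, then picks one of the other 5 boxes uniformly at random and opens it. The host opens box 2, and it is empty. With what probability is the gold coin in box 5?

1/5

Condition on the true location of the gold coin.
If it is in any of boxes 1, 3, 4, 5, and 6 (prior 1/6 each): the host picks box 2 with probability 1/5 regardless, and it is not the prize; weight (1/6)·(1/5) = 1/30 each.
If it is in box 2 (prior 1/6): the host opened box 2, so this case is ruled out; weight (1/6)·0 = 0.
The weights sum to 1/6.
So P(the gold coin in box 5 | the host opened box 2) = (1/30) / (1/6) = 1/5.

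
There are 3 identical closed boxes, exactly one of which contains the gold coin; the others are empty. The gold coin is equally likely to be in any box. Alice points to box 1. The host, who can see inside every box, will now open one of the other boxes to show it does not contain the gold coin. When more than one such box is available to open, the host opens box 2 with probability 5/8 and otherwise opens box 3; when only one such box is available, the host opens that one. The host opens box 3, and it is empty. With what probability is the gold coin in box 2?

8/11

Consider each possible location of the gold coin in turn.
If it is in box 1 (prior 1/3): box 2 is available but not opened, probability 3/8; weight (1/3)·(3/8) = 1/8.
If it is in box 2 (prior 1/3): only box 3 is available, probability 1; weight (1/3)·1 = 1/3.
If it is in box 3 (prior 1/3): the host opened box 3, so this case is ruled out; weight (1/3)·0 = 0.
The weights sum to 11/24.
So P(the gold coin in box 2 | the host opened box 3) = (1/3) / (11/24) = 8/11.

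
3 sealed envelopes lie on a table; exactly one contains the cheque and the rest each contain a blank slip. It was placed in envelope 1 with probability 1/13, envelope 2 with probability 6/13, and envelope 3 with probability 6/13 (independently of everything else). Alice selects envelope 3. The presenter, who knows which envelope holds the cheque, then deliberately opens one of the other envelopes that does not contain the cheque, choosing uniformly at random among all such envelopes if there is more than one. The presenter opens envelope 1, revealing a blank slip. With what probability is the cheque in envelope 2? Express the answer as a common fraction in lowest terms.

2/3

Condition on the true location of the cheque.
If it is in envelope 1 (prior 1/13): the presenter opened envelope 1, so this case is ruled out; weight (1/13)·0 = 0.
If it is in envelope 2 (prior 6/13): the presenter has no choice, probability 1; weight (6/13)·1 = 6/13.
If it is in envelope 3 (prior 6/13): the presenter has 2 equally likely choices, so probability 1/2; weight (6/13)·(1/2) = 3/13.
The weights sum to 9/13.
So P(the cheque in envelope 2 | the presenter opened envelope 1) = (6/13) / (9/13) = 2/3.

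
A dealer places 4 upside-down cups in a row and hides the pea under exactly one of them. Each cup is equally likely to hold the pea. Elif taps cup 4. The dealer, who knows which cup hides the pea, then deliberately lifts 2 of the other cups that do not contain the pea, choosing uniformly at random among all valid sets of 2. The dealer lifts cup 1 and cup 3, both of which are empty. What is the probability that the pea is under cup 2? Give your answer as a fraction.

3/4

Apply Bayes' rule, conditioning on where the pea actually is.
If it is under either of cups 1 and 3 (prior 1/4 each): that cup was opened and seen not to hold the prize — ruled out; weight (1/4)·0 = 0 each.
If it is under cup 2 (prior 1/4): the dealer has no choice, probability 1; weight (1/4)·1 = 1/4.
If it is under cup 4 (prior 1/4): the dealer has 3 equally likely choices, so probability 1/3; weight (1/4)·(1/3) = 1/12.
The weights sum to 1/3.
So P(the pea under cup 2 | the dealer opened cup 1 and cup 3) = (1/4) / (1/3) = 3/4.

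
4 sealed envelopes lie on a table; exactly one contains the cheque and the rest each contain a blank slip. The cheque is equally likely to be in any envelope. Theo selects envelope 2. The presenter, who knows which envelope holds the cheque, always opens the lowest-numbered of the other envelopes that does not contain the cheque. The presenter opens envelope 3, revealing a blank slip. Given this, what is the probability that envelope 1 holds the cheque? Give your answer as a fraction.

Consider each possible location of the cheque in turn.
If it is in envelope 1 (prior 1/4): envelope 3 is the lowest-numbered option available, probability 1; weight (1/4)·1 = 1/4.
If it is in either of envelopes 2 and 4 (prior 1/4 each): the presenter would have opened envelope 1 instead, probability 0; weight (1/4)·0 = 0 each.
If it is in envelope 3 (prior 1/4): the presenter opened envelope 3, so this case is ruled out; weight (1/4)·0 = 0.
The weights sum to 1/4.
So P(the cheque in envelope 1 | the presenter opened envelope 3) = (1/4) / (1/4) = 1.

1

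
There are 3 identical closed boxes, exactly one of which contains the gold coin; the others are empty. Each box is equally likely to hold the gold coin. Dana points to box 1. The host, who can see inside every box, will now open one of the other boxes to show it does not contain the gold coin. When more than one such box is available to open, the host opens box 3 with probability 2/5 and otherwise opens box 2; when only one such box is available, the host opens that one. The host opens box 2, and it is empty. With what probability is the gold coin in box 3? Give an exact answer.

Condition on the true location of the gold coin.
If it is in box 1 (prior 1/3): box 3 is available but not opened, probability 3/5; weight (1/3)·(3/5) = 1/5.
If it is in box 2 (prior 1/3): the host opened box 2, so this case is ruled out; weight (1/3)·0 = 0.
If it is in box 3 (prior 1/3): only box 2 is available, probability 1; weight (1/3)·1 = 1/3.
The weights sum to 8/15.
So P(the gold coin in box 3 | the host opened box 2) = (1/3) / (8/15) = 5/8.

5/8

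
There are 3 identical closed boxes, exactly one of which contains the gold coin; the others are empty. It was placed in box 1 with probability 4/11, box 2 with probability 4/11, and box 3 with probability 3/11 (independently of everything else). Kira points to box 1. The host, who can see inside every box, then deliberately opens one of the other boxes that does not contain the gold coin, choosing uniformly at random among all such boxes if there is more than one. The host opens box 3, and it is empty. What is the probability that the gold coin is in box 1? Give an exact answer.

1/3

Condition on the true location of the gold coin.
If it is in box 1 (prior 4/11): the host has 2 equally likely choices, so probability 1/2; weight (4/11)·(1/2) = 2/11.
If it is in box 2 (prior 4/11): the host has no choice, probability 1; weight (4/11)·1 = 4/11.
If it is in box 3 (prior 3/11): the host opened box 3, so this case is ruled out; weight (3/11)·0 = 0.
The weights sum to 6/11.
So P(the gold coin in box 1 | the host opened box 3) = (2/11) / (6/11) = 1/3.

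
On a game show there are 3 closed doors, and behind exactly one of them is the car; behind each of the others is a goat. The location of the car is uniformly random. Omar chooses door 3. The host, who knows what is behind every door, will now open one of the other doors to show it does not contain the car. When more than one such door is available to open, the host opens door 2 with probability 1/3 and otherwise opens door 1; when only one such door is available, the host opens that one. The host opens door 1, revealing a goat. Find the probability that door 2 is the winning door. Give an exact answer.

Apply Bayes' rule, conditioning on where the car actually is.
If it is behind door 1 (prior 1/3): the host opened door 1, so this case is ruled out; weight (1/3)·0 = 0.
If it is behind door 2 (prior 1/3): only door 1 is available, probability 1; weight (1/3)·1 = 1/3.
If it is behind door 3 (prior 1/3): door 2 is available but not opened, probability 2/3; weight (1/3)·(2/3) = 2/9.
The weights sum to 5/9.
So P(the car behind door 2 | the host opened door 1) = (1/3) / (5/9) = 3/5.

3/5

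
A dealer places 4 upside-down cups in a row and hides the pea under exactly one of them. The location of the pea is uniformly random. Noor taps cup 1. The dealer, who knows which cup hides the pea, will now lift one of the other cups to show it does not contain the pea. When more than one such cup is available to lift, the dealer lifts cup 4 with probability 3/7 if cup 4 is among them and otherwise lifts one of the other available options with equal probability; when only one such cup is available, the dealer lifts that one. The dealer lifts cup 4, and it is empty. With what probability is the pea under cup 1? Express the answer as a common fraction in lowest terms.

Condition on the true location of the pea.
If it is under any of cups 1, 2, and 3 (prior 1/4 each): cup 4 is available, opened with probability 3/7; weight (1/4)·(3/7) = 3/28 each.
If it is under cup 4 (prior 1/4): the dealer opened cup 4, so this case is ruled out; weight (1/4)·0 = 0.
The weights sum to 9/28.
So P(the pea under cup 1 | the dealer opened cup 4) = (3/28) / (9/28) = 1/3.

1/3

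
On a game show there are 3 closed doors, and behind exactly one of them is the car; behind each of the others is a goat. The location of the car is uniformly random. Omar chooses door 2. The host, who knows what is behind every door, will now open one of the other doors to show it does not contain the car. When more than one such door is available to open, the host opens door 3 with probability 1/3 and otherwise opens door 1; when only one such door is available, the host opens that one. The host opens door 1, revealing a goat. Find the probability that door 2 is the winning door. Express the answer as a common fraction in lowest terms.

Condition on the true location of the car.
If it is behind door 1 (prior 1/3): the host opened door 1, so this case is ruled out; weight (1/3)·0 = 0.
If it is behind door 2 (prior 1/3): door 3 is available but not opened, probability 2/3; weight (1/3)·(2/3) = 2/9.
If it is behind door 3 (prior 1/3): only door 1 is available, probability 1; weight (1/3)·1 = 1/3.
The weights sum to 5/9.
So P(the car behind door 2 | the host opened door 1) = (2/9) / (5/9) = 2/5.

2/5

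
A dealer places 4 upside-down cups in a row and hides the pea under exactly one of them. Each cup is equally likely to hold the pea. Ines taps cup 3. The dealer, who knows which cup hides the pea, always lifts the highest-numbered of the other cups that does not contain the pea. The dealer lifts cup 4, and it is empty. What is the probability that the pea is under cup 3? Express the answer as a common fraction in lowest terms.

Consider each possible location of the pea in turn.
If it is under any of cups 1, 2, and 3 (prior 1/4 each): cup 4 is the highest-numbered option available, probability 1; weight (1/4)·1 = 1/4 each.
If it is under cup 4 (prior 1/4): the dealer opened cup 4, so this case is ruled out; weight (1/4)·0 = 0.
The weights sum to 3/4.
So P(the pea under cup 3 | the dealer opened cup 4) = (1/4) / (3/4) = 1/3.

1/3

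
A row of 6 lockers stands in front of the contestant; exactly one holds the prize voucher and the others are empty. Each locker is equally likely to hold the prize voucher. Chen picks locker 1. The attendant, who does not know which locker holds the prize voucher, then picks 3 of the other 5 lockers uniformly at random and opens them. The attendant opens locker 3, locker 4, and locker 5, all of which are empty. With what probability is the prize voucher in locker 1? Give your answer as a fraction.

Because the attendant chose which lockers to open without knowing where the prize voucher is, the choice is independent of the prize location. Learning that none of the 3 opened lockers holds the prize voucher simply rules out those 3 locations and leaves the remaining 3 lockers still equally likely by symmetry.
So P(the prize voucher in locker 1) = 1/3.

1/3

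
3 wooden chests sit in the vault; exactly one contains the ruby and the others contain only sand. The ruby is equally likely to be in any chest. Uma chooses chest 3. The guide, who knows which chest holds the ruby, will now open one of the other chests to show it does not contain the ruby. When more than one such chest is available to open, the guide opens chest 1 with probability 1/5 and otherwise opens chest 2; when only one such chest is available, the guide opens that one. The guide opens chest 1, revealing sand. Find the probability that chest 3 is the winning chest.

Apply Bayes' rule, conditioning on where the ruby actually is.
If it is in chest 1 (prior 1/3): the guide opened chest 1, so this case is ruled out; weight (1/3)·0 = 0.
If it is in chest 2 (prior 1/3): only chest 1 is available, probability 1; weight (1/3)·1 = 1/3.
If it is in chest 3 (prior 1/3): chest 1 is available, opened with probability 1/5; weight (1/3)·(1/5) = 1/15.
The weights sum to 2/5.
So P(the ruby in chest 3 | the guide opened chest 1) = (1/15) / (2/5) = 1/6.

1/6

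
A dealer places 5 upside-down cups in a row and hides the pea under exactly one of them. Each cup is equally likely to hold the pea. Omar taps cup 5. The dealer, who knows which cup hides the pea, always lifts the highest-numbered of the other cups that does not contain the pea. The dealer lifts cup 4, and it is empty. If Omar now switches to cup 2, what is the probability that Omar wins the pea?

Apply Bayes' rule, conditioning on where the pea actually is.
If it is under any of cups 1, 2, 3, and 5 (prior 1/5 each): cup 4 is the highest-numbered option available, probability 1; weight (1/5)·1 = 1/5 each.
If it is under cup 4 (prior 1/5): the dealer opened cup 4, so this case is ruled out; weight (1/5)·0 = 0.
The weights sum to 4/5.
So P(the pea under cup 2 | the dealer opened cup 4) = (1/5) / (4/5) = 1/4.

1/4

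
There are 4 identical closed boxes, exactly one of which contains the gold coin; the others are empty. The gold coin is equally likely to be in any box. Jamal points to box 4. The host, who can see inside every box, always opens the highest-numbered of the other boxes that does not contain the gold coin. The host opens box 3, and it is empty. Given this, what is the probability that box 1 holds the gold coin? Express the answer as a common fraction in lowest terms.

Apply Bayes' rule, conditioning on where the gold coin actually is.
If it is in any of boxes 1, 2, and 4 (prior 1/4 each): box 3 is the highest-numbered option available, probability 1; weight (1/4)·1 = 1/4 each.
If it is in box 3 (prior 1/4): the host opened box 3, so this case is ruled out; weight (1/4)·0 = 0.
The weights sum to 3/4.
So P(the gold coin in box 1 | the host opened box 3) = (1/4) / (3/4) = 1/3.

1/3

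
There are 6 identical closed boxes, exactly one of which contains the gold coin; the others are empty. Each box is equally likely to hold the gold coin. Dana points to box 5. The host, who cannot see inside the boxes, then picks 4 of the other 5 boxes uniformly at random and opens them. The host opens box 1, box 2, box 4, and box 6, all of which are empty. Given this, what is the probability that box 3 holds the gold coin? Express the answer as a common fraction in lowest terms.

Consider each possible location of the gold coin in turn.
If it is in any of boxes 1, 2, 4, and 6 (prior 1/6 each): that box was opened and seen not to hold the prize — ruled out; weight (1/6)·0 = 0 each.
If it is in either of boxes 3 and 5 (prior 1/6 each): the host picks exactly this set with probability 1/5 regardless, and none is the prize; weight (1/6)·(1/5) = 1/30 each.
The weights sum to 1/15.
So P(the gold coin in box 3 | the host opened box 1, box 2, box 4, and box 6) = (1/30) / (1/15) = 1/2.

1/2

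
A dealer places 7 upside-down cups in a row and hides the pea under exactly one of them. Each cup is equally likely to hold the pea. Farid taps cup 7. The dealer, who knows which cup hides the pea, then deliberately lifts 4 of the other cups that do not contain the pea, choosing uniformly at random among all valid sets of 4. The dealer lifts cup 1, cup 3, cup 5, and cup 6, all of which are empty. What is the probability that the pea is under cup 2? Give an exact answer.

3/7

Condition on the true location of the pea.
If it is under any of cups 1, 3, 5, and 6 (prior 1/7 each): that cup was opened and seen not to hold the prize — ruled out; weight (1/7)·0 = 0 each.
If it is under either of cups 2 and 4 (prior 1/7 each): the dealer has 5 equally likely choices, so probability 1/5; weight (1/7)·(1/5) = 1/35 each.
If it is under cup 7 (prior 1/7): the dealer has 15 equally likely choices, so probability 1/15; weight (1/7)·(1/15) = 1/105.
The weights sum to 1/15.
So P(the pea under cup 2 | the dealer opened cup 1, cup 3, cup 5, and cup 6) = (1/35) / (1/15) = 3/7.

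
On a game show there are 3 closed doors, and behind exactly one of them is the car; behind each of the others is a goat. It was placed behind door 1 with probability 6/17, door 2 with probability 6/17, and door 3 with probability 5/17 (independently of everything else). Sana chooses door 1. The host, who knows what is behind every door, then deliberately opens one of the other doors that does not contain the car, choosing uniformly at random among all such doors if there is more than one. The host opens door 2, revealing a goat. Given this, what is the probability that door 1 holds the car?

3/8

Consider each possible location of the car in turn.
If it is behind door 1 (prior 6/17): the host has 2 equally likely choices, so probability 1/2; weight (6/17)·(1/2) = 3/17.
If it is behind door 2 (prior 6/17): the host opened door 2, so this case is ruled out; weight (6/17)·0 = 0.
If it is behind door 3 (prior 5/17): the host has no choice, probability 1; weight (5/17)·1 = 5/17.
The weights sum to 8/17.
So P(the car behind door 1 | the host opened door 2) = (3/17) / (8/17) = 3/8.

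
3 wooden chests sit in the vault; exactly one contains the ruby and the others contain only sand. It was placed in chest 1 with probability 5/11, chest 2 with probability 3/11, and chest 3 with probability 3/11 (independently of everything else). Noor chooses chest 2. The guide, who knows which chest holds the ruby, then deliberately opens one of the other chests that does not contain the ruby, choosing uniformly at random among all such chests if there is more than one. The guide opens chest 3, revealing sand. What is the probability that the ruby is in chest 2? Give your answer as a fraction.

Condition on the true location of the ruby.
If it is in chest 1 (prior 5/11): the guide has no choice, probability 1; weight (5/11)·1 = 5/11.
If it is in chest 2 (prior 3/11): the guide has 2 equally likely choices, so probability 1/2; weight (3/11)·(1/2) = 3/22.
If it is in chest 3 (prior 3/11): the guide opened chest 3, so this case is ruled out; weight (3/11)·0 = 0.
The weights sum to 13/22.
So P(the ruby in chest 2 | the guide opened chest 3) = (3/22) / (13/22) = 3/13.

3/13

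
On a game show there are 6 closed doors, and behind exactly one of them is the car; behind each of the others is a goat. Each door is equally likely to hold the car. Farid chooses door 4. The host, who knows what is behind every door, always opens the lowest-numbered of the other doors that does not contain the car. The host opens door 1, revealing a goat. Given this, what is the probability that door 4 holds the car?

Condition on the true location of the car.
If it is behind door 1 (prior 1/6): the host opened door 1, so this case is ruled out; weight (1/6)·0 = 0.
If it is behind any of doors 2, 3, 4, 5, and 6 (prior 1/6 each): door 1 is the lowest-numbered option available, probability 1; weight (1/6)·1 = 1/6 each.
The weights sum to 5/6.
So P(the car behind door 4 | the host opened door 1) = (1/6) / (5/6) = 1/5.

1/5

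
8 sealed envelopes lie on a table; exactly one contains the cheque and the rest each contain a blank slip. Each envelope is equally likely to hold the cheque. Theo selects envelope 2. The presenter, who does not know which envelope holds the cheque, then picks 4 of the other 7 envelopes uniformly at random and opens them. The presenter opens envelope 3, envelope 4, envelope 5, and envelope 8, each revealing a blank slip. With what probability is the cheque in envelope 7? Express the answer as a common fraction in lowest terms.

Consider each possible location of the cheque in turn.
If it is in any of envelopes 1, 2, 6, and 7 (prior 1/8 each): the presenter picks exactly this set with probability 1/35 regardless, and none is the prize; weight (1/8)·(1/35) = 1/280 each.
If it is in any of envelopes 3, 4, 5, and 8 (prior 1/8 each): that envelope was opened and seen not to hold the prize — ruled out; weight (1/8)·0 = 0 each.
The weights sum to 1/70.
So P(the cheque in envelope 7 | the presenter opened envelope 3, envelope 4, envelope 5, and envelope 8) = (1/280) / (1/70) = 1/4.

1/4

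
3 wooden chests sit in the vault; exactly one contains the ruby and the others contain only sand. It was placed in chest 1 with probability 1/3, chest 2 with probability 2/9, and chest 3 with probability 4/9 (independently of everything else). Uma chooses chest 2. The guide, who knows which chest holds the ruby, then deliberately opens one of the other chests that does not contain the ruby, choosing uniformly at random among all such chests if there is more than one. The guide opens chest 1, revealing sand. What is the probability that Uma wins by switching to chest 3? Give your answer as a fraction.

Condition on the true location of the ruby.
If it is in chest 1 (prior 1/3): the guide opened chest 1, so this case is ruled out; weight (1/3)·0 = 0.
If it is in chest 2 (prior 2/9): the guide has 2 equally likely choices, so probability 1/2; weight (2/9)·(1/2) = 1/9.
If it is in chest 3 (prior 4/9): the guide has no choice, probability 1; weight (4/9)·1 = 4/9.
The weights sum to 5/9.
So P(the ruby in chest 3 | the guide opened chest 1) = (4/9) / (5/9) = 4/5.

4/5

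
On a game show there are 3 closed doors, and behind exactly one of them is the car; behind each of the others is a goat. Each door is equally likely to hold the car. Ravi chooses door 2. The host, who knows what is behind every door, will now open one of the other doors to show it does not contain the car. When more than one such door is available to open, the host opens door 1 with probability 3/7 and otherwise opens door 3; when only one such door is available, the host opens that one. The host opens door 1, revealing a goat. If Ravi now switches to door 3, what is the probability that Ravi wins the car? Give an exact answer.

7/10

Apply Bayes' rule, conditioning on where the car actually is.
If it is behind door 1 (prior 1/3): the host opened door 1, so this case is ruled out; weight (1/3)·0 = 0.
If it is behind door 2 (prior 1/3): door 1 is available, opened with probability 3/7; weight (1/3)·(3/7) = 1/7.
If it is behind door 3 (prior 1/3): only door 1 is available, probability 1; weight (1/3)·1 = 1/3.
The weights sum to 10/21.
So P(the car behind door 3 | the host opened door 1) = (1/3) / (10/21) = 7/10.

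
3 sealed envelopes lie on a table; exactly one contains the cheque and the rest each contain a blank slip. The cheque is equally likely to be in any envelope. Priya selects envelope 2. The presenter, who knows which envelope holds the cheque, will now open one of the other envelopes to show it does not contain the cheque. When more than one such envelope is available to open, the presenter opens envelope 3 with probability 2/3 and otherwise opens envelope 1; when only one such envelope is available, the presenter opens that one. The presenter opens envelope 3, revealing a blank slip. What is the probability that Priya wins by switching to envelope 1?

Consider each possible location of the cheque in turn.
If it is in envelope 1 (prior 1/3): only envelope 3 is available, probability 1; weight (1/3)·1 = 1/3.
If it is in envelope 2 (prior 1/3): envelope 3 is available, opened with probability 2/3; weight (1/3)·(2/3) = 2/9.
If it is in envelope 3 (prior 1/3): the presenter opened envelope 3, so this case is ruled out; weight (1/3)·0 = 0.
The weights sum to 5/9.
So P(the cheque in envelope 1 | the presenter opened envelope 3) = (1/3) / (5/9) = 3/5.

3/5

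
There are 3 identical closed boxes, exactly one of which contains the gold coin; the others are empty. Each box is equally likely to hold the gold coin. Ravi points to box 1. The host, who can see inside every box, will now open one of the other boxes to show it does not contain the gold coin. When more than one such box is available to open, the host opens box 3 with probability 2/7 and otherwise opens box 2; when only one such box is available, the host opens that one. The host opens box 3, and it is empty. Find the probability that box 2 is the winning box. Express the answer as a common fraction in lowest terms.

7/9

Apply Bayes' rule, conditioning on where the gold coin actually is.
If it is in box 1 (prior 1/3): box 3 is available, opened with probability 2/7; weight (1/3)·(2/7) = 2/21.
If it is in box 2 (prior 1/3): only box 3 is available, probability 1; weight (1/3)·1 = 1/3.
If it is in box 3 (prior 1/3): the host opened box 3, so this case is ruled out; weight (1/3)·0 = 0.
The weights sum to 3/7.
So P(the gold coin in box 2 | the host opened box 3) = (1/3) / (3/7) = 7/9.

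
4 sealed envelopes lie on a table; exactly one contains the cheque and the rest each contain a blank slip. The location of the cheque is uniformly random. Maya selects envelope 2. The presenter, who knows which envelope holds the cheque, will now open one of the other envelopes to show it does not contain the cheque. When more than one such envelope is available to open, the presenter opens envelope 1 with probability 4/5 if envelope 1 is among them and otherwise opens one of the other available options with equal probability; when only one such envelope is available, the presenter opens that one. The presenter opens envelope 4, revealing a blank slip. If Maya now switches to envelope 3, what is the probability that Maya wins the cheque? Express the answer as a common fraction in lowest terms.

Condition on the true location of the cheque.
If it is in envelope 1 (prior 1/4): envelope 1 holds the prize so is unavailable; the presenter chooses uniformly among the 2 others, probability 1/2; weight (1/4)·(1/2) = 1/8.
If it is in envelope 2 (prior 1/4): envelope 1 is available but not opened; envelope 4 gets probability (1 − 4/5)/2 = 1/10; weight (1/4)·(1/10) = 1/40.
If it is in envelope 3 (prior 1/4): envelope 1 is available but not opened, probability 1/5; weight (1/4)·(1/5) = 1/20.
If it is in envelope 4 (prior 1/4): the presenter opened envelope 4, so this case is ruled out; weight (1/4)·0 = 0.
The weights sum to 1/5.
So P(the cheque in envelope 3 | the presenter opened envelope 4) = (1/20) / (1/5) = 1/4.

1/4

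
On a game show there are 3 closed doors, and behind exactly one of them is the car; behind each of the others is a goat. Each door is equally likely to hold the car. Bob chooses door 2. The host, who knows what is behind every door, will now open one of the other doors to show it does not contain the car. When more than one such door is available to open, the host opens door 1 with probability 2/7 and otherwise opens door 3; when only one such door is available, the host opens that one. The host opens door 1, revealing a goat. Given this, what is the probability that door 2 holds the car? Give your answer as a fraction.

Consider each possible location of the car in turn.
If it is behind door 1 (prior 1/3): the host opened door 1, so this case is ruled out; weight (1/3)·0 = 0.
If it is behind door 2 (prior 1/3): door 1 is available, opened with probability 2/7; weight (1/3)·(2/7) = 2/21.
If it is behind door 3 (prior 1/3): only door 1 is available, probability 1; weight (1/3)·1 = 1/3.
The weights sum to 3/7.
So P(the car behind door 2 | the host opened door 1) = (2/21) / (3/7) = 2/9.

2/9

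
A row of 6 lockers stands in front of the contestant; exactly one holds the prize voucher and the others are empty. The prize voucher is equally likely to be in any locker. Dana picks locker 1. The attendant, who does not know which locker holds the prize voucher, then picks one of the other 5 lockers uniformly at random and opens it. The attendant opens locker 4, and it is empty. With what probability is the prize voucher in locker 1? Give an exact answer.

Because the attendant chose which locker to open without knowing where the prize voucher is, the choice is independent of the prize location. Learning that locker 4 does not hold the prize voucher simply rules out that one location and leaves the remaining 5 lockers still equally likely by symmetry.
So P(the prize voucher in locker 1) = 1/5.

1/5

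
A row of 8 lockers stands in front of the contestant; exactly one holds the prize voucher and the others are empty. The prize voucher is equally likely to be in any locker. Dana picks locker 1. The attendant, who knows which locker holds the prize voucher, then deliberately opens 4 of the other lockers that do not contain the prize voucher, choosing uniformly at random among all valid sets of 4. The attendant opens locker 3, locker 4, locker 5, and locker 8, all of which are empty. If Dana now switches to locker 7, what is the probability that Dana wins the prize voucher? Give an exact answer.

7/24

Apply Bayes' rule, conditioning on where the prize voucher actually is.
If it is in locker 1 (prior 1/8): the attendant has 35 equally likely choices, so probability 1/35; weight (1/8)·(1/35) = 1/280.
If it is in any of lockers 2, 6, and 7 (prior 1/8 each): the attendant has 15 equally likely choices, so probability 1/15; weight (1/8)·(1/15) = 1/120 each.
If it is in any of lockers 3, 4, 5, and 8 (prior 1/8 each): that locker was opened and seen not to hold the prize — ruled out; weight (1/8)·0 = 0 each.
The weights sum to 1/35.
So P(the prize voucher in locker 7 | the attendant opened locker 3, locker 4, locker 5, and locker 8) = (1/120) / (1/35) = 7/24.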